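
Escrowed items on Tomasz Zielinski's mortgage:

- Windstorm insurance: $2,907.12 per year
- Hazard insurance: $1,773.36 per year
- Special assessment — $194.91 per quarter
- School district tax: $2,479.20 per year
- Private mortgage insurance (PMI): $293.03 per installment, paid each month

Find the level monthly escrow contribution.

Windstorm insurance: $2,907.12 per year
Hazard insurance: $1,773.36 per year
Special assessment: $194.91 × 4 = $779.64 per year
School district tax: $2,479.20 per year
Private mortgage insurance (PMI): $293.03 × 12 = $3,516.36 per year
Yearly total = $2,907.12 + $1,773.36 + $779.64 + $2,479.20 + $3,516.36 = $11,455.68
Monthly = $11,455.68 / 12 = $954.64

$954.64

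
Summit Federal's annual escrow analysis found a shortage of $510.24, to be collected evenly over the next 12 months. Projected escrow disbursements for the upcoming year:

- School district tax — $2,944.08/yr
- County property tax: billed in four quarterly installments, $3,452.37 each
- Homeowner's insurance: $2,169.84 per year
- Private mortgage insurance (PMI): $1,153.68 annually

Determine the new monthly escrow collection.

School district tax — $2,944.08/yr
County property tax — $3,452.37 × 4 = $13,809.48/yr
Homeowner's insurance — $2,169.84/yr
Private mortgage insurance (PMI) — $1,153.68/yr
Combined annual = $2,944.08 + $13,809.48 + $2,169.84 + $1,153.68 = $20,077.08
Monthly escrow = $20,077.08 / 12 = $1,673.09
Shortage per month = $510.24 / 12 = $42.52
New monthly escrow = $1,673.09 + $42.52 = $1,715.61

$1,715.61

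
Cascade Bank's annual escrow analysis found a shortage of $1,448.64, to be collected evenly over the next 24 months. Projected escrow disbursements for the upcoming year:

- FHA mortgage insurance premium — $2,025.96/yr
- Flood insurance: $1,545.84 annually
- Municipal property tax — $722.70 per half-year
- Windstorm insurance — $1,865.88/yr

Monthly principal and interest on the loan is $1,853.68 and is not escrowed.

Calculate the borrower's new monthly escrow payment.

$633.95

FHA mortgage insurance premium — $2,025.96
Flood insurance — $1,545.84
Municipal property tax — $722.70 × 2 = $1,445.40
Windstorm insurance — $1,865.88
Total annual escrow = $2,025.96 + $1,545.84 + $1,445.40 + $1,865.88 = $6,883.08
Monthly escrow = $6,883.08 / 12 = $573.59
Shortage spread = $1,448.64 / 24 = $60.36/mo
Adjusted monthly = $573.59 + $60.36 = $633.95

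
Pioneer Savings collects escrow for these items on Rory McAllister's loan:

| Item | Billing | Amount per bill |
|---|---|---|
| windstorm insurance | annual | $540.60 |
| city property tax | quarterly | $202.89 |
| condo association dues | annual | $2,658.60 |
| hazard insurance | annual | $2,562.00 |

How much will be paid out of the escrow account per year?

Windstorm insurance: $540.60 per year
City property tax: $202.89 × 4 = $811.56 per year
Condo association dues: $2,658.60 per year
Hazard insurance: $2,562.00 per year
Yearly total = $540.60 + $811.56 + $2,658.60 + $2,562.00 = $6,572.76

$6,572.76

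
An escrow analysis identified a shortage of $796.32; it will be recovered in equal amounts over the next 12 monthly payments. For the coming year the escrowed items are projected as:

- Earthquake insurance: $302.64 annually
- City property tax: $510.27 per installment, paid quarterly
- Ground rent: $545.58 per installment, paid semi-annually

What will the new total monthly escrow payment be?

Earthquake insurance: $302.64
City property tax: $510.27 × 4 = $2,041.08
Ground rent: $545.58 × 2 = $1,091.16
Total per year = $3,434.88
Base monthly escrow = $3,434.88 ÷ 12 = $286.24
Shortage spread = $796.32 ÷ 12 = $66.36/mo
Adjusted monthly = $286.24 + $66.36 = $352.60

$352.60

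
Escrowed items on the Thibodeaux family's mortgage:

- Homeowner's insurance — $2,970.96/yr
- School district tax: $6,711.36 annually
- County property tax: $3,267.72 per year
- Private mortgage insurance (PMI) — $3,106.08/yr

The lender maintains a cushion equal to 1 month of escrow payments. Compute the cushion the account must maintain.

$1,338.01

Homeowner's insurance — $2,970.96 annually
School district tax — $6,711.36 annually
County property tax — $3,267.72 annually
Private mortgage insurance (PMI) — $3,106.08 annually
Total per year = $2,970.96 + $6,711.36 + $3,267.72 + $3,106.08 = $16,056.12
Monthly = $16,056.12 / 12 = $1,338.01
Required cushion = 1 × $1,338.01 = $1,338.01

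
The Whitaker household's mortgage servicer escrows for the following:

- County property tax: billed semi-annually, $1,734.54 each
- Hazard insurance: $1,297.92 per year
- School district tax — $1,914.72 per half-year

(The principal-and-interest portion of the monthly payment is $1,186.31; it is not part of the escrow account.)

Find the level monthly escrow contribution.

$716.37

County property tax = $1,734.54 × 2 = $3,469.08 per year
Hazard insurance = $1,297.92 per year
School district tax = $1,914.72 × 2 = $3,829.44 per year
Total annual escrow = $8,596.44
Monthly = $8,596.44 / 12 = $716.37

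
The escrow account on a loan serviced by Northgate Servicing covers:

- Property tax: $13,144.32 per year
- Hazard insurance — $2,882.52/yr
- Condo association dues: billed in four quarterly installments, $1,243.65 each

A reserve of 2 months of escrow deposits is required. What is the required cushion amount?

$3,500.24

Property tax = $13,144.32/yr
Hazard insurance = $2,882.52/yr
Condo association dues = $1,243.65 × 4 = $4,974.60/yr
Total annual escrow = $13,144.32 + $2,882.52 + $4,974.60 = $21,001.44
Per month = $21,001.44 ÷ 12 = $1,750.12
Cushion = 2 × $1,750.12 = $3,500.24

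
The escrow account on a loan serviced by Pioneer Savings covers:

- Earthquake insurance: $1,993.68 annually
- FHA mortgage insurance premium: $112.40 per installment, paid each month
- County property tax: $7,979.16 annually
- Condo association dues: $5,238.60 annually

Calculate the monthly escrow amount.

Earthquake insurance: $1,993.68 per year
FHA mortgage insurance premium: $112.40 × 12 = $1,348.80 per year
County property tax: $7,979.16 per year
Condo association dues: $5,238.60 per year
Annual escrow total = $1,993.68 + $1,348.80 + $7,979.16 + $5,238.60 = $16,560.24
Monthly = $16,560.24 ÷ 12 = $1,380.02

$1,380.02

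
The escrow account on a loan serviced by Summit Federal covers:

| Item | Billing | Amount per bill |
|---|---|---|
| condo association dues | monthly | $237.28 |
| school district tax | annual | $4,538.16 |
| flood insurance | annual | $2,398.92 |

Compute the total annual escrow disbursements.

$9,784.44

Condo association dues — $237.28 × 12 = $2,847.36
School district tax — $4,538.16
Flood insurance — $2,398.92
Yearly total = $9,784.44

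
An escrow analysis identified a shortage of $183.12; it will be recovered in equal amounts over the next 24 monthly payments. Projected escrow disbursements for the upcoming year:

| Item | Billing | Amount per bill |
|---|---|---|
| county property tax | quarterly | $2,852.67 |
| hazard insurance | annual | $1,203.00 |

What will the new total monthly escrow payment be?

County property tax = $2,852.67 × 4 = $11,410.68
Hazard insurance = $1,203.00
Combined annual = $11,410.68 + $1,203.00 = $12,613.68
Per month = $12,613.68 ÷ 12 = $1,051.14
Shortage spread = $183.12 / 24 = $7.63/mo
New monthly escrow = $1,051.14 + $7.63 = $1,058.77

$1,058.77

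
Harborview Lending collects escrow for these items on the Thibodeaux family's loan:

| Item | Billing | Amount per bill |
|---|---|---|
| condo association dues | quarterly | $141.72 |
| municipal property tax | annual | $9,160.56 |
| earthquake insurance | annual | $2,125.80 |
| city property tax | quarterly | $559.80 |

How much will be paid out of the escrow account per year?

Condo association dues — $141.72 × 4 = $566.88/yr
Municipal property tax — $9,160.56/yr
Earthquake insurance — $2,125.80/yr
City property tax — $559.80 × 4 = $2,239.20/yr
Yearly total = $14,092.44

$14,092.44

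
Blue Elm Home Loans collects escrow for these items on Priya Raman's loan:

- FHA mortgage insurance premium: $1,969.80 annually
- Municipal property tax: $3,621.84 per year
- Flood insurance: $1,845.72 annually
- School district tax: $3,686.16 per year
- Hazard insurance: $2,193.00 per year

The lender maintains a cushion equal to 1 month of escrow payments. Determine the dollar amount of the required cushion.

$1,109.71

FHA mortgage insurance premium — $1,969.80 annually
Municipal property tax — $3,621.84 annually
Flood insurance — $1,845.72 annually
School district tax — $3,686.16 annually
Hazard insurance — $2,193.00 annually
Yearly total = $1,969.80 + $3,621.84 + $1,845.72 + $3,686.16 + $2,193.00 = $13,316.52
Monthly escrow = $13,316.52 / 12 = $1,109.71
Required cushion = 1 × $1,109.71 = $1,109.71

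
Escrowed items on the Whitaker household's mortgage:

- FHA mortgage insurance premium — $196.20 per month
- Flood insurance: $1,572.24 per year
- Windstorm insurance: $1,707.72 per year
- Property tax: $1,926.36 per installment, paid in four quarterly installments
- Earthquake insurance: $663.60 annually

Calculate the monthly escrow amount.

FHA mortgage insurance premium — $196.20 × 12 = $2,354.40
Flood insurance — $1,572.24
Windstorm insurance — $1,707.72
Property tax — $1,926.36 × 4 = $7,705.44
Earthquake insurance — $663.60
Total per year = $14,003.40
Per month = $14,003.40 ÷ 12 = $1,166.95

$1,166.95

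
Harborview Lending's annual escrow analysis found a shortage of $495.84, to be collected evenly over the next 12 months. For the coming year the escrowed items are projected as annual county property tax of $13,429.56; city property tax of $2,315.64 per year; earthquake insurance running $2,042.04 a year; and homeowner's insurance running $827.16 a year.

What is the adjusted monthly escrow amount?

County property tax = $13,429.56/yr
City property tax = $2,315.64/yr
Earthquake insurance = $2,042.04/yr
Homeowner's insurance = $827.16/yr
Yearly total = $18,614.40
Monthly = $18,614.40 / 12 = $1,551.20
Shortage spread = $495.84 ÷ 12 = $41.32/mo
New monthly escrow = $1,551.20 + $41.32 = $1,592.52

$1,592.52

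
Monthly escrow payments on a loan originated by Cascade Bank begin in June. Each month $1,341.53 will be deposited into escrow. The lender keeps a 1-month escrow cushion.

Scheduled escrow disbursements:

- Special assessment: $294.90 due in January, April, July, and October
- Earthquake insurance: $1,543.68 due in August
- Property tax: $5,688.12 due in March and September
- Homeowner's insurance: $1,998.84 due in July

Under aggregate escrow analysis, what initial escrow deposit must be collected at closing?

$5,500.95

Cushion = 1 × $1,341.53 = $1,341.53
Trial balance (start $0, +$1,341.53 each month, − disbursements):
  Jun: +$1,341.53 → $1,341.53
  Jul: +$1,341.53 − $2,293.74 → $389.32
  Aug: +$1,341.53 − $1,543.68 → $187.17
  Sep: +$1,341.53 − $5,688.12 → -$4,159.42
  Oct: +$1,341.53 − $294.90 → -$3,112.79
  Nov: +$1,341.53 → -$1,771.26
  Dec: +$1,341.53 → -$429.73
  Jan: +$1,341.53 − $294.90 → $616.90
  Feb: +$1,341.53 → $1,958.43
  Mar: +$1,341.53 − $5,688.12 → -$2,388.16
  Apr: +$1,341.53 − $294.90 → -$1,341.53
  May: +$1,341.53 → $0.00
Lowest trial balance = -$4,159.42 (Sep)
Initial deposit = cushion − low point = $1,341.53 − (-$4,159.42) = $5,500.95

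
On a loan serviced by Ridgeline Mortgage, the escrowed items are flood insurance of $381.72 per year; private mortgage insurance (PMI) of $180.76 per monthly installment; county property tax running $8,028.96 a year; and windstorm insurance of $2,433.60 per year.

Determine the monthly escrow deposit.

$1,084.45

Flood insurance = $381.72 annually
Private mortgage insurance (PMI) = $180.76 × 12 = $2,169.12 annually
County property tax = $8,028.96 annually
Windstorm insurance = $2,433.60 annually
Total per year = $381.72 + $2,169.12 + $8,028.96 + $2,433.60 = $13,013.40
Monthly = $13,013.40 ÷ 12 = $1,084.45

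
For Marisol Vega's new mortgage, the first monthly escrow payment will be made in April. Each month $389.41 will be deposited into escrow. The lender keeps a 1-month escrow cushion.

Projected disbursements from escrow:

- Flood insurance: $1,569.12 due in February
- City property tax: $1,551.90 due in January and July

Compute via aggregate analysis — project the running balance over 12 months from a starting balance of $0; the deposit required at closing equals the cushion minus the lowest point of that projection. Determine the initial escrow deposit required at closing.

$778.82

Cushion = 1 × $389.41 = $389.41
Trial balance (start $0, +$389.41 each month, − disbursements):
  Apr: +$389.41 → $389.41
  May: +$389.41 → $778.82
  Jun: +$389.41 → $1,168.23
  Jul: +$389.41 − $1,551.90 → $5.74
  Aug: +$389.41 → $395.15
  Sep: +$389.41 → $784.56
  Oct: +$389.41 → $1,173.97
  Nov: +$389.41 → $1,563.38
  Dec: +$389.41 → $1,952.79
  Jan: +$389.41 − $1,551.90 → $790.30
  Feb: +$389.41 − $1,569.12 → -$389.41
  Mar: +$389.41 → $0.00
Lowest trial balance = -$389.41 (Feb)
Initial deposit = cushion − low point = $389.41 − (-$389.41) = $778.82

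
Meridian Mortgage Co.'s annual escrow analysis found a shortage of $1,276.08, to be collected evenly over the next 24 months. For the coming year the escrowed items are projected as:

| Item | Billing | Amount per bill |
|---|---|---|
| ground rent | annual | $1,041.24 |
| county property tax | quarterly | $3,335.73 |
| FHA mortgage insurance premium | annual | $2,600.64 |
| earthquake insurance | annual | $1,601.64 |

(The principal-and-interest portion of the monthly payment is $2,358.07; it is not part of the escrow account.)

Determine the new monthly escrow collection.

$1,602.04

Ground rent: $1,041.24/yr
County property tax: $3,335.73 × 4 = $13,342.92/yr
FHA mortgage insurance premium: $2,600.64/yr
Earthquake insurance: $1,601.64/yr
Total annual escrow = $18,586.44
Monthly escrow = $18,586.44 / 12 = $1,548.87
Shortage per month = $1,276.08 ÷ 24 = $53.17
Adjusted monthly = $1,548.87 + $53.17 = $1,602.04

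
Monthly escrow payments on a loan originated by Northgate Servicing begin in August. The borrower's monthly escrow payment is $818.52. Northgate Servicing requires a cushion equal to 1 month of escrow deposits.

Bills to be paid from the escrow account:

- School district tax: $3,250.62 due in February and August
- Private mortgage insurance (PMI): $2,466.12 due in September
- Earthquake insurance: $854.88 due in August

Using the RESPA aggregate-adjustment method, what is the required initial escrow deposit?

$5,753.10

Cushion = 1 × $818.52 = $818.52
Trial balance (start $0, +$818.52 each month, − disbursements):
  Aug: +$818.52 − $4,105.50 → -$3,286.98
  Sep: +$818.52 − $2,466.12 → -$4,934.58
  Oct: +$818.52 → -$4,116.06
  Nov: +$818.52 → -$3,297.54
  Dec: +$818.52 → -$2,479.02
  Jan: +$818.52 → -$1,660.50
  Feb: +$818.52 − $3,250.62 → -$4,092.60
  Mar: +$818.52 → -$3,274.08
  Apr: +$818.52 → -$2,455.56
  May: +$818.52 → -$1,637.04
  Jun: +$818.52 → -$818.52
  Jul: +$818.52 → $0.00
Lowest trial balance = -$4,934.58 (Sep)
Initial deposit = cushion − low point = $818.52 − (-$4,934.58) = $5,753.10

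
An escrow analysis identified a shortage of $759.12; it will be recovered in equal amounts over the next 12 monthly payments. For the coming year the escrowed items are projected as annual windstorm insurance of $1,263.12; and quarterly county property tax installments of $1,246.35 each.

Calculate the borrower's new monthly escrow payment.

$583.97

Windstorm insurance: $1,263.12/yr
County property tax: $1,246.35 × 4 = $4,985.40/yr
Total per year = $6,248.52
Base monthly escrow = $6,248.52 / 12 = $520.71
Shortage per month = $759.12 / 12 = $63.26
Adjusted monthly = $520.71 + $63.26 = $583.97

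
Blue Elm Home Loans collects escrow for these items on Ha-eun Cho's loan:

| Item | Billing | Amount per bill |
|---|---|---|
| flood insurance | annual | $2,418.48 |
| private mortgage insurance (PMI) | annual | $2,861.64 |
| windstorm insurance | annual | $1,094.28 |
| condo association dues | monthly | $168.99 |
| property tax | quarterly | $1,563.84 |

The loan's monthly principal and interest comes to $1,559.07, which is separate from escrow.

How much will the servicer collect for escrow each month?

Flood insurance: $2,418.48/yr
Private mortgage insurance (PMI): $2,861.64/yr
Windstorm insurance: $1,094.28/yr
Condo association dues: $168.99 × 12 = $2,027.88/yr
Property tax: $1,563.84 × 4 = $6,255.36/yr
Total per year = $14,657.64
Monthly escrow = $14,657.64 ÷ 12 = $1,221.47

$1,221.47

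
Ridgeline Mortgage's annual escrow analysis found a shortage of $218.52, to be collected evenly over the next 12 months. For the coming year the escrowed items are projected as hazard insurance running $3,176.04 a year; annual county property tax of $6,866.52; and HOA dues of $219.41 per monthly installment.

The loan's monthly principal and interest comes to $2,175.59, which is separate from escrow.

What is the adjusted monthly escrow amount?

Hazard insurance = $3,176.04/yr
County property tax = $6,866.52/yr
HOA dues = $219.41 × 12 = $2,632.92/yr
Total annual escrow = $3,176.04 + $6,866.52 + $2,632.92 = $12,675.48
Monthly escrow = $12,675.48 / 12 = $1,056.29
Monthly shortage recovery: $218.52 ÷ 12 = $18.21
Adjusted monthly = $1,056.29 + $18.21 = $1,074.50

$1,074.50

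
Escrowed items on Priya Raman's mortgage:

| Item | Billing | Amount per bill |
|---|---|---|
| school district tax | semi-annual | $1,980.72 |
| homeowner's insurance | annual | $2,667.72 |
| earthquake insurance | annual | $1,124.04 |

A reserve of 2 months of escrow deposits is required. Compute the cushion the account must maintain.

$1,292.20

School district tax — $1,980.72 × 2 = $3,961.44 annually
Homeowner's insurance — $2,667.72 annually
Earthquake insurance — $1,124.04 annually
Total per year = $7,753.20
Per month = $7,753.20 ÷ 12 = $646.10
Required cushion = 2 × $646.10 = $1,292.20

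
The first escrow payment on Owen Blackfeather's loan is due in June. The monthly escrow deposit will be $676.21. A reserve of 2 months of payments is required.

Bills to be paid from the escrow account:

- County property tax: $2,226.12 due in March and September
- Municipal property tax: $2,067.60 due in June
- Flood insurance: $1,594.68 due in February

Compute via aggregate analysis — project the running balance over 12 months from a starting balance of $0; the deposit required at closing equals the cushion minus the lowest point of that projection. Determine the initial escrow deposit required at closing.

$2,941.30

Cushion = 2 × $676.21 = $1,352.42
Trial balance (start $0, +$676.21 each month, − disbursements):
  Jun: +$676.21 − $2,067.60 → -$1,391.39
  Jul: +$676.21 → -$715.18
  Aug: +$676.21 → -$38.97
  Sep: +$676.21 − $2,226.12 → -$1,588.88
  Oct: +$676.21 → -$912.67
  Nov: +$676.21 → -$236.46
  Dec: +$676.21 → $439.75
  Jan: +$676.21 → $1,115.96
  Feb: +$676.21 − $1,594.68 → $197.49
  Mar: +$676.21 − $2,226.12 → -$1,352.42
  Apr: +$676.21 → -$676.21
  May: +$676.21 → $0.00
Lowest trial balance = -$1,588.88 (Sep)
Initial deposit = cushion − low point = $1,352.42 − (-$1,588.88) = $2,941.30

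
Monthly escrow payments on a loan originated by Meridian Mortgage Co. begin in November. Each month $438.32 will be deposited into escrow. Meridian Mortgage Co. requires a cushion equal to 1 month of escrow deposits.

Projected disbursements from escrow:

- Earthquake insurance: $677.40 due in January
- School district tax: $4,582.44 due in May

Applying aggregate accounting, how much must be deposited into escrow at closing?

Cushion = 1 × $438.32 = $438.32
Trial balance (start $0, +$438.32 each month, − disbursements):
  Nov: +$438.32 → $438.32
  Dec: +$438.32 → $876.64
  Jan: +$438.32 − $677.40 → $637.56
  Feb: +$438.32 → $1,075.88
  Mar: +$438.32 → $1,514.20
  Apr: +$438.32 → $1,952.52
  May: +$438.32 − $4,582.44 → -$2,191.60
  Jun: +$438.32 → -$1,753.28
  Jul: +$438.32 → -$1,314.96
  Aug: +$438.32 → -$876.64
  Sep: +$438.32 → -$438.32
  Oct: +$438.32 → $0.00
Lowest trial balance = -$2,191.60 (May)
Initial deposit = cushion − low point = $438.32 − (-$2,191.60) = $2,629.92

$2,629.92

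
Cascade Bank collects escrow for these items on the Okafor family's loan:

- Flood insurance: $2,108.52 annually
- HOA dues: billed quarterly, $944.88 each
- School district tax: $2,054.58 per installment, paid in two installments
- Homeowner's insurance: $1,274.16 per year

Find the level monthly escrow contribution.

$939.28

Flood insurance — $2,108.52
HOA dues — $944.88 × 4 = $3,779.52
School district tax — $2,054.58 × 2 = $4,109.16
Homeowner's insurance — $1,274.16
Combined annual = $11,271.36
Base monthly escrow = $11,271.36 ÷ 12 = $939.28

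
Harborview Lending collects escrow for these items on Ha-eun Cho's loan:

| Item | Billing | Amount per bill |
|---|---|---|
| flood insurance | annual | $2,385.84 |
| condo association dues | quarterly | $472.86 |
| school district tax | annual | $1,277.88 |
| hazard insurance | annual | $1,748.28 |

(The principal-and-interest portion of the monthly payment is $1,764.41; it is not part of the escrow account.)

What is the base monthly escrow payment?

$608.62

Flood insurance = $2,385.84
Condo association dues = $472.86 × 4 = $1,891.44
School district tax = $1,277.88
Hazard insurance = $1,748.28
Combined annual = $2,385.84 + $1,891.44 + $1,277.88 + $1,748.28 = $7,303.44
Base monthly escrow = $7,303.44 ÷ 12 = $608.62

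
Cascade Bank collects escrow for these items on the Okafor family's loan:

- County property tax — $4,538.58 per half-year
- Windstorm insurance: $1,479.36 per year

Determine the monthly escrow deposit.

County property tax — $4,538.58 × 2 = $9,077.16 annually
Windstorm insurance — $1,479.36 annually
Yearly total = $10,556.52
Monthly escrow = $10,556.52 ÷ 12 = $879.71

$879.71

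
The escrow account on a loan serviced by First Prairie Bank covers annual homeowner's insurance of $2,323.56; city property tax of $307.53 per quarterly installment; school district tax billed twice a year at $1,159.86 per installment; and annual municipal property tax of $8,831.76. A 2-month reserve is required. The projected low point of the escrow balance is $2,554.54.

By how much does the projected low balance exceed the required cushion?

Homeowner's insurance — $2,323.56 annually
City property tax — $307.53 × 4 = $1,230.12 annually
School district tax — $1,159.86 × 2 = $2,319.72 annually
Municipal property tax — $8,831.76 annually
Annual escrow total = $14,705.16
Monthly escrow = $14,705.16 ÷ 12 = $1,225.43
Required reserve = 2 × $1,225.43 = $2,450.86
Surplus = $2,554.54 − $2,450.86 = $103.68

$103.68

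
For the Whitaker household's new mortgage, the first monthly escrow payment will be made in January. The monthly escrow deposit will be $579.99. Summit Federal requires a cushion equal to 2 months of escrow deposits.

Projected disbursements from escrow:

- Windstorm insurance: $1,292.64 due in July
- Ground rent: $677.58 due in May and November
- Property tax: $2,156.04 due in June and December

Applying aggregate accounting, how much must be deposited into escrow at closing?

Cushion = 2 × $579.99 = $1,159.98
Trial balance (start $0, +$579.99 each month, − disbursements):
  Jan: +$579.99 → $579.99
  Feb: +$579.99 → $1,159.98
  Mar: +$579.99 → $1,739.97
  Apr: +$579.99 → $2,319.96
  May: +$579.99 − $677.58 → $2,222.37
  Jun: +$579.99 − $2,156.04 → $646.32
  Jul: +$579.99 − $1,292.64 → -$66.33
  Aug: +$579.99 → $513.66
  Sep: +$579.99 → $1,093.65
  Oct: +$579.99 → $1,673.64
  Nov: +$579.99 − $677.58 → $1,576.05
  Dec: +$579.99 − $2,156.04 → $0.00
Lowest trial balance = -$66.33 (Jul)
Initial deposit = cushion − low point = $1,159.98 − (-$66.33) = $1,226.31

$1,226.31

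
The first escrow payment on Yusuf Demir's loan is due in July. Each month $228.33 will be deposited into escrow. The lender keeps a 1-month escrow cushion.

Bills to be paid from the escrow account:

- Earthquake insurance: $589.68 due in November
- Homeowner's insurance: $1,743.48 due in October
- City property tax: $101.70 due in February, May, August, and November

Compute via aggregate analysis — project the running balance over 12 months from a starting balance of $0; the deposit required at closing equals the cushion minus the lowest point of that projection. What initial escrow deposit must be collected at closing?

$1,623.24

Cushion = 1 × $228.33 = $228.33
Trial balance (start $0, +$228.33 each month, − disbursements):
  Jul: +$228.33 → $228.33
  Aug: +$228.33 − $101.70 → $354.96
  Sep: +$228.33 → $583.29
  Oct: +$228.33 − $1,743.48 → -$931.86
  Nov: +$228.33 − $691.38 → -$1,394.91
  Dec: +$228.33 → -$1,166.58
  Jan: +$228.33 → -$938.25
  Feb: +$228.33 − $101.70 → -$811.62
  Mar: +$228.33 → -$583.29
  Apr: +$228.33 → -$354.96
  May: +$228.33 − $101.70 → -$228.33
  Jun: +$228.33 → $0.00
Lowest trial balance = -$1,394.91 (Nov)
Initial deposit = cushion − low point = $228.33 − (-$1,394.91) = $1,623.24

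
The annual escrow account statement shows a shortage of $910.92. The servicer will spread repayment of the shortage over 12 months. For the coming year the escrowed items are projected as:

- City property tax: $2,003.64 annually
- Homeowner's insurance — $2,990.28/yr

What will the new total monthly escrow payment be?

$492.07

City property tax — $2,003.64 per year
Homeowner's insurance — $2,990.28 per year
Total annual escrow = $2,003.64 + $2,990.28 = $4,993.92
Monthly = $4,993.92 ÷ 12 = $416.16
Monthly shortage recovery: $910.92 ÷ 12 = $75.91
New monthly escrow = $416.16 + $75.91 = $492.07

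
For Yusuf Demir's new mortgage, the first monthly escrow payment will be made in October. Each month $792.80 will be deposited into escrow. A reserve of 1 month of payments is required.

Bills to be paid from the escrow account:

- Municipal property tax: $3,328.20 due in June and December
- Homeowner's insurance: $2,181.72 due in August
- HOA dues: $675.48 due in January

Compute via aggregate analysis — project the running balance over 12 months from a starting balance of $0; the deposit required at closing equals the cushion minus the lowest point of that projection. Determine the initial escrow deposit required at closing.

Cushion = 1 × $792.80 = $792.80
Trial balance (start $0, +$792.80 each month, − disbursements):
  Oct: +$792.80 → $792.80
  Nov: +$792.80 → $1,585.60
  Dec: +$792.80 − $3,328.20 → -$949.80
  Jan: +$792.80 − $675.48 → -$832.48
  Feb: +$792.80 → -$39.68
  Mar: +$792.80 → $753.12
  Apr: +$792.80 → $1,545.92
  May: +$792.80 → $2,338.72
  Jun: +$792.80 − $3,328.20 → -$196.68
  Jul: +$792.80 → $596.12
  Aug: +$792.80 − $2,181.72 → -$792.80
  Sep: +$792.80 → $0.00
Lowest trial balance = -$949.80 (Dec)
Initial deposit = cushion − low point = $792.80 − (-$949.80) = $1,742.60

$1,742.60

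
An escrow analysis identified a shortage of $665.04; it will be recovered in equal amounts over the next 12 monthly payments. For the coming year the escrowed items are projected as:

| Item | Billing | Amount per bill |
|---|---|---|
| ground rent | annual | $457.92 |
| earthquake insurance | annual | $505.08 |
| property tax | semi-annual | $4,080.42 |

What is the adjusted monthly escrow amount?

$815.74

Ground rent — $457.92/yr
Earthquake insurance — $505.08/yr
Property tax — $4,080.42 × 2 = $8,160.84/yr
Yearly total = $9,123.84
Per month = $9,123.84 / 12 = $760.32
Shortage spread = $665.04 ÷ 12 = $55.42/mo
Adjusted monthly = $760.32 + $55.42 = $815.74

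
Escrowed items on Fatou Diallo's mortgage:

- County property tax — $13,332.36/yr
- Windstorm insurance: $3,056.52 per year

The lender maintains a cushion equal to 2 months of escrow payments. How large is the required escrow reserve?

$2,731.48

County property tax = $13,332.36/yr
Windstorm insurance = $3,056.52/yr
Total per year = $16,388.88
Base monthly escrow = $16,388.88 / 12 = $1,365.74
Required cushion = 2 × $1,365.74 = $2,731.48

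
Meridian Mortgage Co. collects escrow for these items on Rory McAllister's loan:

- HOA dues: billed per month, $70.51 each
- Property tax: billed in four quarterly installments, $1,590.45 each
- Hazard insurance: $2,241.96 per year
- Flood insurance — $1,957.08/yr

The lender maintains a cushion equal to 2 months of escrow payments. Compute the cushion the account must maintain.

HOA dues = $70.51 × 12 = $846.12 per year
Property tax = $1,590.45 × 4 = $6,361.80 per year
Hazard insurance = $2,241.96 per year
Flood insurance = $1,957.08 per year
Yearly total = $11,406.96
Monthly escrow = $11,406.96 ÷ 12 = $950.58
Required cushion = 2 × $950.58 = $1,901.16

$1,901.16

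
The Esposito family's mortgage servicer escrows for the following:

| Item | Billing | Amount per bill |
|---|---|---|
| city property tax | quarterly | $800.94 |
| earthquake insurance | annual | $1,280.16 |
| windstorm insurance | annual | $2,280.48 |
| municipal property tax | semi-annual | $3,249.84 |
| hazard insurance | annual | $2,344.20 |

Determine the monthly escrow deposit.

$1,300.69

City property tax: $800.94 × 4 = $3,203.76 per year
Earthquake insurance: $1,280.16 per year
Windstorm insurance: $2,280.48 per year
Municipal property tax: $3,249.84 × 2 = $6,499.68 per year
Hazard insurance: $2,344.20 per year
Annual escrow total = $15,608.28
Base monthly escrow = $15,608.28 ÷ 12 = $1,300.69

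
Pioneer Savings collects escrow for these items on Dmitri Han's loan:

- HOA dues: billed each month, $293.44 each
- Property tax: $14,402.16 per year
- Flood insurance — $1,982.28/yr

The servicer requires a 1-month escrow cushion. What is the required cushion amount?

$1,658.81

HOA dues = $293.44 × 12 = $3,521.28 per year
Property tax = $14,402.16 per year
Flood insurance = $1,982.28 per year
Total annual escrow = $19,905.72
Base monthly escrow = $19,905.72 / 12 = $1,658.81
Reserve = 1 × $1,658.81 = $1,658.81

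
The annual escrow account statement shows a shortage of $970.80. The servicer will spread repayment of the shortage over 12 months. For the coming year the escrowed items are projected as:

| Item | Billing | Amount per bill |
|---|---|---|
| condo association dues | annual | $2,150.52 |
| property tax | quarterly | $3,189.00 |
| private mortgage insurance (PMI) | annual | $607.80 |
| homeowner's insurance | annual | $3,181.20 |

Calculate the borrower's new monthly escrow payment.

Condo association dues: $2,150.52/yr
Property tax: $3,189.00 × 4 = $12,756.00/yr
Private mortgage insurance (PMI): $607.80/yr
Homeowner's insurance: $3,181.20/yr
Combined annual = $2,150.52 + $12,756.00 + $607.80 + $3,181.20 = $18,695.52
Monthly escrow = $18,695.52 / 12 = $1,557.96
Shortage per month = $970.80 / 12 = $80.90
New monthly escrow = $1,557.96 + $80.90 = $1,638.86

$1,638.86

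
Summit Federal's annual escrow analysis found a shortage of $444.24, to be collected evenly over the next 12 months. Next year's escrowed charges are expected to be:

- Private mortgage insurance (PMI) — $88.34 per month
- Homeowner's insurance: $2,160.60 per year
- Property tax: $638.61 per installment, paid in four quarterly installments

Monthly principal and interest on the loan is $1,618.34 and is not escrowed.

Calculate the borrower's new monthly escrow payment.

$518.28

Private mortgage insurance (PMI) — $88.34 × 12 = $1,060.08/yr
Homeowner's insurance — $2,160.60/yr
Property tax — $638.61 × 4 = $2,554.44/yr
Total annual escrow = $1,060.08 + $2,160.60 + $2,554.44 = $5,775.12
Monthly = $5,775.12 ÷ 12 = $481.26
Shortage spread = $444.24 / 12 = $37.02/mo
New monthly escrow = $481.26 + $37.02 = $518.28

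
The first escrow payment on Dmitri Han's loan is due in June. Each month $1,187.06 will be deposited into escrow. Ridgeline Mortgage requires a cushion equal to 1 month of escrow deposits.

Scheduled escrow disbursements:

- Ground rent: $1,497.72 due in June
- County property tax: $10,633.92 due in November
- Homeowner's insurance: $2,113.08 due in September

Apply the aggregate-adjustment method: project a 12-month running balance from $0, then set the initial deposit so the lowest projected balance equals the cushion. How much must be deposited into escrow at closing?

Cushion = 1 × $1,187.06 = $1,187.06
Trial balance (start $0, +$1,187.06 each month, − disbursements):
  Jun: +$1,187.06 − $1,497.72 → -$310.66
  Jul: +$1,187.06 → $876.40
  Aug: +$1,187.06 → $2,063.46
  Sep: +$1,187.06 − $2,113.08 → $1,137.44
  Oct: +$1,187.06 → $2,324.50
  Nov: +$1,187.06 − $10,633.92 → -$7,122.36
  Dec: +$1,187.06 → -$5,935.30
  Jan: +$1,187.06 → -$4,748.24
  Feb: +$1,187.06 → -$3,561.18
  Mar: +$1,187.06 → -$2,374.12
  Apr: +$1,187.06 → -$1,187.06
  May: +$1,187.06 → $0.00
Lowest trial balance = -$7,122.36 (Nov)
Initial deposit = cushion − low point = $1,187.06 − (-$7,122.36) = $8,309.42

$8,309.42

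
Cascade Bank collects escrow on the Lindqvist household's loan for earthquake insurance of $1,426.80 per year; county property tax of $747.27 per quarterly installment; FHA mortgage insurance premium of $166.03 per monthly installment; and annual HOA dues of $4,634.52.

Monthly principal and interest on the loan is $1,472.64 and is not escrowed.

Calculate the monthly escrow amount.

Earthquake insurance = $1,426.80 per year
County property tax = $747.27 × 4 = $2,989.08 per year
FHA mortgage insurance premium = $166.03 × 12 = $1,992.36 per year
HOA dues = $4,634.52 per year
Total annual escrow = $11,042.76
Per month = $11,042.76 ÷ 12 = $920.23

$920.23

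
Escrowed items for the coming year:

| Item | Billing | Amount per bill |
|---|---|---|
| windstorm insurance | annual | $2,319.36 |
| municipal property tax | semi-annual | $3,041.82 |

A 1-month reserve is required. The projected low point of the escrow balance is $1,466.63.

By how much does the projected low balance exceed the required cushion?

Windstorm insurance — $2,319.36 annually
Municipal property tax — $3,041.82 × 2 = $6,083.64 annually
Yearly total = $2,319.36 + $6,083.64 = $8,403.00
Monthly = $8,403.00 / 12 = $700.25
Cushion = 1 × $700.25 = $700.25
Excess over cushion: $1,466.63 − $700.25 = $766.38

$766.38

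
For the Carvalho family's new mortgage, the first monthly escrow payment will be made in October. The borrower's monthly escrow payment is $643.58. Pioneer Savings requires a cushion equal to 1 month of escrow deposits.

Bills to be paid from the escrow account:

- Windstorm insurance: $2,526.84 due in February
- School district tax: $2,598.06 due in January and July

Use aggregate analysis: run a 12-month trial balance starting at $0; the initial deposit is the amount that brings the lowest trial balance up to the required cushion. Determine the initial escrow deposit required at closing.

$2,550.58

Cushion = 1 × $643.58 = $643.58
Trial balance (start $0, +$643.58 each month, − disbursements):
  Oct: +$643.58 → $643.58
  Nov: +$643.58 → $1,287.16
  Dec: +$643.58 → $1,930.74
  Jan: +$643.58 − $2,598.06 → -$23.74
  Feb: +$643.58 − $2,526.84 → -$1,907.00
  Mar: +$643.58 → -$1,263.42
  Apr: +$643.58 → -$619.84
  May: +$643.58 → $23.74
  Jun: +$643.58 → $667.32
  Jul: +$643.58 − $2,598.06 → -$1,287.16
  Aug: +$643.58 → -$643.58
  Sep: +$643.58 → $0.00
Lowest trial balance = -$1,907.00 (Feb)
Initial deposit = cushion − low point = $643.58 − (-$1,907.00) = $2,550.58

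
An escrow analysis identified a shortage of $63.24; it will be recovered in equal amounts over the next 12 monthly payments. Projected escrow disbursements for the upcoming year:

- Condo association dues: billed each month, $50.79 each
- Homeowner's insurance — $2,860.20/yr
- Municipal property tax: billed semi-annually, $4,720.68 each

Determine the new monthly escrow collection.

$1,081.19

Condo association dues: $50.79 × 12 = $609.48 per year
Homeowner's insurance: $2,860.20 per year
Municipal property tax: $4,720.68 × 2 = $9,441.36 per year
Annual escrow total = $12,911.04
Monthly escrow = $12,911.04 ÷ 12 = $1,075.92
Monthly shortage recovery: $63.24 / 12 = $5.27
New monthly escrow = $1,075.92 + $5.27 = $1,081.19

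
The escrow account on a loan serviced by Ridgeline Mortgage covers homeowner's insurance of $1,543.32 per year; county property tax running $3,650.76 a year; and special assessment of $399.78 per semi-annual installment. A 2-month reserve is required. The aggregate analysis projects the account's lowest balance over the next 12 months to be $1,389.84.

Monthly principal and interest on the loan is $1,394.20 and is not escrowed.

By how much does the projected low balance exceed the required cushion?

$390.90

Homeowner's insurance — $1,543.32 annually
County property tax — $3,650.76 annually
Special assessment — $399.78 × 2 = $799.56 annually
Annual escrow total = $1,543.32 + $3,650.76 + $799.56 = $5,993.64
Per month = $5,993.64 ÷ 12 = $499.47
Required reserve = 2 × $499.47 = $998.94
Surplus = $1,389.84 − $998.94 = $390.90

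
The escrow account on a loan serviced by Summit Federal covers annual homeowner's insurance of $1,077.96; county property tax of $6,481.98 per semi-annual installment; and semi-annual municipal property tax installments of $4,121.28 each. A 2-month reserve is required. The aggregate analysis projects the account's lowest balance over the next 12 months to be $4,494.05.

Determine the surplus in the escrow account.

$779.97

Homeowner's insurance: $1,077.96/yr
County property tax: $6,481.98 × 2 = $12,963.96/yr
Municipal property tax: $4,121.28 × 2 = $8,242.56/yr
Total annual escrow = $22,284.48
Monthly escrow = $22,284.48 ÷ 12 = $1,857.04
Cushion = 2 × $1,857.04 = $3,714.08
Surplus = $4,494.05 − $3,714.08 = $779.97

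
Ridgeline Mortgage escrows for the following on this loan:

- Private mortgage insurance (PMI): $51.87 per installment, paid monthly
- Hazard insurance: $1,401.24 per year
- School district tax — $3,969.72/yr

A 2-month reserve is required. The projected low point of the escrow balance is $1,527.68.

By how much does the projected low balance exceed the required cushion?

$528.78

Private mortgage insurance (PMI) — $51.87 × 12 = $622.44 per year
Hazard insurance — $1,401.24 per year
School district tax — $3,969.72 per year
Combined annual = $5,993.40
Monthly = $5,993.40 / 12 = $499.45
Required cushion = 2 × $499.45 = $998.90
Excess over cushion: $1,527.68 − $998.90 = $528.78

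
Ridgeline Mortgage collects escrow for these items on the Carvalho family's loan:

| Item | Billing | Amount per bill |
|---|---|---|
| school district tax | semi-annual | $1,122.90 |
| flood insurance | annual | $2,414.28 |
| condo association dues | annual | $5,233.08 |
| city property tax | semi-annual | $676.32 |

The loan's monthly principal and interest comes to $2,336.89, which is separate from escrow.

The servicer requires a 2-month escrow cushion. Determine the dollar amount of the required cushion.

School district tax: $1,122.90 × 2 = $2,245.80 per year
Flood insurance: $2,414.28 per year
Condo association dues: $5,233.08 per year
City property tax: $676.32 × 2 = $1,352.64 per year
Total annual escrow = $2,245.80 + $2,414.28 + $5,233.08 + $1,352.64 = $11,245.80
Monthly = $11,245.80 / 12 = $937.15
Required cushion = 2 × $937.15 = $1,874.30

$1,874.30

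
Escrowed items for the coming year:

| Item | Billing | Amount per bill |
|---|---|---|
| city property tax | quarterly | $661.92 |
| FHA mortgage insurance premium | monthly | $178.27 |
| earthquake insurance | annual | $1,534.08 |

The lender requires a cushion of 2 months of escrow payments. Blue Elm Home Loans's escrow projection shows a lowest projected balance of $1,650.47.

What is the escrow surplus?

City property tax: $661.92 × 4 = $2,647.68
FHA mortgage insurance premium: $178.27 × 12 = $2,139.24
Earthquake insurance: $1,534.08
Annual escrow total = $2,647.68 + $2,139.24 + $1,534.08 = $6,321.00
Per month = $6,321.00 ÷ 12 = $526.75
Required reserve = 2 × $526.75 = $1,053.50
Surplus = $1,650.47 − $1,053.50 = $596.97

$596.97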